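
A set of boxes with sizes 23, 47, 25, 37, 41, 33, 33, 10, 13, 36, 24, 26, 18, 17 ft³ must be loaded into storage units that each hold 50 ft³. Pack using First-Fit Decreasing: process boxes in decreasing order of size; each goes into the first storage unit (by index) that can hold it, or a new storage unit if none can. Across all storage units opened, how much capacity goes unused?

Sorted descending: 47, 41, 37, 36, 33, 33, 26, 25, 24, 23, 18, 17, 13, 10.
storage unit 1: place 47 ft³, 3 ft³ left
storage unit 2: place 41 ft³, 9 ft³ left
storage unit 3: place 37 ft³, 13 ft³ left
storage unit 4: place 36 ft³, 14 ft³ left
storage unit 5: place 33 ft³, 17 ft³ left
storage unit 6: place 33 ft³, 17 ft³ left
storage unit 7: place 26 ft³, 24 ft³ left
storage unit 8: place 25 ft³, 25 ft³ left
storage unit 7: place 24 ft³, 0 ft³ left
storage unit 8: place 23 ft³, 2 ft³ left
storage unit 9: place 18 ft³, 32 ft³ left
storage unit 5: place 17 ft³, 0 ft³ left
storage unit 3: place 13 ft³, 0 ft³ left
storage unit 4: place 10 ft³, 4 ft³ left
9 storage units × 50 ft³ = 450 ft³; used 383 ft³; unused 67 ft³.

67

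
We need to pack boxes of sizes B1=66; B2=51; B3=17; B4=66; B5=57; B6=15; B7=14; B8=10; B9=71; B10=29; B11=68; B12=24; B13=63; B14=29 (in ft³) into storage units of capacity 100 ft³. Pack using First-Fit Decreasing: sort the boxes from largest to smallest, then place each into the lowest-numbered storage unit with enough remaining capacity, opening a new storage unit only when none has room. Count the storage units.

Sorted descending: 71, 68, 66, 66, 63, 57, 51, 29, 29, 24, 17, 15, 14, 10.
Put 71 ft³ in storage unit 1; 29 ft³ remain.
Put 68 ft³ in storage unit 2; 32 ft³ remain.
Put 66 ft³ in storage unit 3; 34 ft³ remain.
Put 66 ft³ in storage unit 4; 34 ft³ remain.
Put 63 ft³ in storage unit 5; 37 ft³ remain.
Put 57 ft³ in storage unit 6; 43 ft³ remain.
Put 51 ft³ in storage unit 7; 49 ft³ remain.
Put 29 ft³ in storage unit 1; 0 ft³ remain.
Put 29 ft³ in storage unit 2; 3 ft³ remain.
Put 24 ft³ in storage unit 3; 10 ft³ remain.
Put 17 ft³ in storage unit 4; 17 ft³ remain.
Put 15 ft³ in storage unit 4; 2 ft³ remain.
Put 14 ft³ in storage unit 5; 23 ft³ remain.
Put 10 ft³ in storage unit 3; 0 ft³ remain.

7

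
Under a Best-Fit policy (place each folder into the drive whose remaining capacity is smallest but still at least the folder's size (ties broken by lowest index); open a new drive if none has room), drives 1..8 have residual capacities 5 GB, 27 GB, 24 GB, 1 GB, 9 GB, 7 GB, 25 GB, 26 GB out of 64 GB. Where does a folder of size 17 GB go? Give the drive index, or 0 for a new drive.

3

Drives with room: drive 2 (27 GB), drive 3 (24 GB), drive 7 (25 GB), drive 8 (26 GB).
Tightest fit is drive 3 with 24 GB free.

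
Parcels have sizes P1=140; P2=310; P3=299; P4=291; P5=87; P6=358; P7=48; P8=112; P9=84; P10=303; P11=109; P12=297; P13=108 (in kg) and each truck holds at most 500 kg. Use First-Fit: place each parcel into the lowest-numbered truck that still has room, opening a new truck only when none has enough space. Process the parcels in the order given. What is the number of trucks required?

P1 (140 kg) → truck 1 (remaining 360 kg)
P2 (310 kg) → truck 1 (remaining 50 kg)
P3 (299 kg) → truck 2 (remaining 201 kg)
P4 (291 kg) → truck 3 (remaining 209 kg)
P5 (87 kg) → truck 2 (remaining 114 kg)
P6 (358 kg) → truck 4 (remaining 142 kg)
P7 (48 kg) → truck 1 (remaining 2 kg)
P8 (112 kg) → truck 2 (remaining 2 kg)
P9 (84 kg) → truck 3 (remaining 125 kg)
P10 (303 kg) → truck 5 (remaining 197 kg)
P11 (109 kg) → truck 3 (remaining 16 kg)
P12 (297 kg) → truck 6 (remaining 203 kg)
P13 (108 kg) → truck 4 (remaining 34 kg)

6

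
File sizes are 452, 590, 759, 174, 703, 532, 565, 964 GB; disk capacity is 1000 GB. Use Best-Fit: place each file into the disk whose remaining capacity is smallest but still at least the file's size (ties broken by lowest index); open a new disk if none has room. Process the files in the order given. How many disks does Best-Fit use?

Put 452 GB in disk 1; 548 GB remain.
Put 590 GB in disk 2; 410 GB remain.
Put 759 GB in disk 3; 241 GB remain.
Put 174 GB in disk 3; 67 GB remain.
Put 703 GB in disk 4; 297 GB remain.
Put 532 GB in disk 1; 16 GB remain.
Put 565 GB in disk 5; 435 GB remain.
Put 964 GB in disk 6; 36 GB remain.

6 disks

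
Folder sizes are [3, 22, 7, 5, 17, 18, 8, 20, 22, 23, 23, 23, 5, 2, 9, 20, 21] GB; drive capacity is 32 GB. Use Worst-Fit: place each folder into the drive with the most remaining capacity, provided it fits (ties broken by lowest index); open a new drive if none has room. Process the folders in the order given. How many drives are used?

3 GB → drive 1 (remaining 29 GB)
22 GB → drive 1 (remaining 7 GB)
7 GB → drive 1 (remaining 0 GB)
5 GB → drive 2 (remaining 27 GB)
17 GB → drive 2 (remaining 10 GB)
18 GB → drive 3 (remaining 14 GB)
8 GB → drive 3 (remaining 6 GB)
20 GB → drive 4 (remaining 12 GB)
22 GB → drive 5 (remaining 10 GB)
23 GB → drive 6 (remaining 9 GB)
23 GB → drive 7 (remaining 9 GB)
23 GB → drive 8 (remaining 9 GB)
5 GB → drive 4 (remaining 7 GB)
2 GB → drive 2 (remaining 8 GB)
9 GB → drive 5 (remaining 1 GB)
20 GB → drive 9 (remaining 12 GB)
21 GB → drive 10 (remaining 11 GB)
Final drives: [3,22,7] [5,17,2] [18,8] [20,5] [22,9] [23] [23] [23] [20] [21].

10 drives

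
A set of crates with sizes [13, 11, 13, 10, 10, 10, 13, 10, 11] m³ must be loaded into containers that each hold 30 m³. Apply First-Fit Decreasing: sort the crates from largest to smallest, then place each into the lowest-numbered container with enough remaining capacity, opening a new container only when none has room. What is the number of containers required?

4 containers

Sorted descending: 13, 13, 13, 11, 11, 10, 10, 10, 10.
Put 13 m³ in container 1; 17 m³ remain.
Put 13 m³ in container 1; 4 m³ remain.
Put 13 m³ in container 2; 17 m³ remain.
Put 11 m³ in container 2; 6 m³ remain.
Put 11 m³ in container 3; 19 m³ remain.
Put 10 m³ in container 3; 9 m³ remain.
Put 10 m³ in container 4; 20 m³ remain.
Put 10 m³ in container 4; 10 m³ remain.
Put 10 m³ in container 4; 0 m³ remain.
Final containers: [13,13] [13,11] [11,10] [10,10,10].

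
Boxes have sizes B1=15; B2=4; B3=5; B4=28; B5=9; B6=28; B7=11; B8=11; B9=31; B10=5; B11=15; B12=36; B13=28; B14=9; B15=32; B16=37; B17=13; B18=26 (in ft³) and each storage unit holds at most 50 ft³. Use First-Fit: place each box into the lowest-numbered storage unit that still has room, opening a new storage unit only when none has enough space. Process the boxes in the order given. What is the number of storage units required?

storage unit 1: place B1 (15 ft³), 35 ft³ left
storage unit 1: place B2 (4 ft³), 31 ft³ left
storage unit 1: place B3 (5 ft³), 26 ft³ left
storage unit 2: place B4 (28 ft³), 22 ft³ left
storage unit 1: place B5 (9 ft³), 17 ft³ left
storage unit 3: place B6 (28 ft³), 22 ft³ left
storage unit 1: place B7 (11 ft³), 6 ft³ left
storage unit 2: place B8 (11 ft³), 11 ft³ left
storage unit 4: place B9 (31 ft³), 19 ft³ left
storage unit 1: place B10 (5 ft³), 1 ft³ left
storage unit 3: place B11 (15 ft³), 7 ft³ left
storage unit 5: place B12 (36 ft³), 14 ft³ left
storage unit 6: place B13 (28 ft³), 22 ft³ left
storage unit 2: place B14 (9 ft³), 2 ft³ left
storage unit 7: place B15 (32 ft³), 18 ft³ left
storage unit 8: place B16 (37 ft³), 13 ft³ left
storage unit 4: place B17 (13 ft³), 6 ft³ left
storage unit 9: place B18 (26 ft³), 24 ft³ left

9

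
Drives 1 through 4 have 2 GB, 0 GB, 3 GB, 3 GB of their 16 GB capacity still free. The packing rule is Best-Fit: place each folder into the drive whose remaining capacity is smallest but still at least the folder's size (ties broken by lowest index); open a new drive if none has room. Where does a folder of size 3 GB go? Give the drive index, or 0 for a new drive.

3

Drives with room: drive 3 (3 GB), drive 4 (3 GB).
Tightest fit is drive 3 with 3 GB free.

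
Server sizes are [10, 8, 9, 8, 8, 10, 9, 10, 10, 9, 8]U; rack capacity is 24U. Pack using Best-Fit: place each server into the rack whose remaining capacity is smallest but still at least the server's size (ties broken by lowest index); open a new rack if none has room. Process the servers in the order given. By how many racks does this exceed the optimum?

Best-Fit: [10,8] [9,8] [8,10] [9,10] [10,9] [8] → 6 racks.
Total size 99U; any packing needs at least ⌈99/24⌉ = 5 racks.
An optimal packing achieves that bound: [10,10] [10,10] [9,9] [9,8] [8,8,8] → 5 racks.
Excess: 6 − 5 = 1.

1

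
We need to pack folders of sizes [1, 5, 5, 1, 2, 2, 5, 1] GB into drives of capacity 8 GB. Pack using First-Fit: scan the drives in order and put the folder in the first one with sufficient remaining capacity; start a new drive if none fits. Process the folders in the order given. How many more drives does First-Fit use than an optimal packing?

First-Fit: [1,5,1,1] [5,2] [2,5] → 3 drives.
Total size 22 GB; any packing needs at least ⌈22/8⌉ = 3 drives.
So 3 is already optimal.

0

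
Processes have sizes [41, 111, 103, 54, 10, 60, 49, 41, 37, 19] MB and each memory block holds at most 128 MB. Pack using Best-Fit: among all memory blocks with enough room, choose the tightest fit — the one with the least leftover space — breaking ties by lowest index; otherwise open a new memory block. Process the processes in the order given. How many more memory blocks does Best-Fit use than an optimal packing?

0

Best-Fit: [41,54] [111,10] [103] [60,49,19] [41,37] → 5 memory blocks.
Total size 525 MB; any packing needs at least ⌈525/128⌉ = 5 memory blocks.
So 5 is already optimal.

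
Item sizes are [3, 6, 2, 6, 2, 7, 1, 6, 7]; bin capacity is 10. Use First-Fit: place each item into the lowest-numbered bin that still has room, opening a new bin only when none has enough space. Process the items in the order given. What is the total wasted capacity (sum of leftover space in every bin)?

10

3 → bin 1 (remaining 7)
6 → bin 1 (remaining 1)
2 → bin 2 (remaining 8)
6 → bin 2 (remaining 2)
2 → bin 2 (remaining 0)
7 → bin 3 (remaining 3)
1 → bin 1 (remaining 0)
6 → bin 4 (remaining 4)
7 → bin 5 (remaining 3)
5 bins × 10 = 50; used 40; unused 10.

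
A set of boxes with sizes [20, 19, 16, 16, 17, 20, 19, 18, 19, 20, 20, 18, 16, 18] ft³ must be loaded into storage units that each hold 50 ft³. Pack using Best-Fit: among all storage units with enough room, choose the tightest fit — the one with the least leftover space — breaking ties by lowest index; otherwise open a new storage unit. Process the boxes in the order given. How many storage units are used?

7 storage units

storage unit 1: place 20 ft³, 30 ft³ left
storage unit 1: place 19 ft³, 11 ft³ left
storage unit 2: place 16 ft³, 34 ft³ left
storage unit 2: place 16 ft³, 18 ft³ left
storage unit 2: place 17 ft³, 1 ft³ left
storage unit 3: place 20 ft³, 30 ft³ left
storage unit 3: place 19 ft³, 11 ft³ left
storage unit 4: place 18 ft³, 32 ft³ left
storage unit 4: place 19 ft³, 13 ft³ left
storage unit 5: place 20 ft³, 30 ft³ left
storage unit 5: place 20 ft³, 10 ft³ left
storage unit 6: place 18 ft³, 32 ft³ left
storage unit 6: place 16 ft³, 16 ft³ left
storage unit 7: place 18 ft³, 32 ft³ left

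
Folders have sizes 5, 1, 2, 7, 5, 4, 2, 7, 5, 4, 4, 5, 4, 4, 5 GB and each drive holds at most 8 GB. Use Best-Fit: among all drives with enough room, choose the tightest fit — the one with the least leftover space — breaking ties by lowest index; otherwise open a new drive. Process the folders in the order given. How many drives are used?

10 drives

5 GB → drive 1 (remaining 3 GB)
1 GB → drive 1 (remaining 2 GB)
2 GB → drive 1 (remaining 0 GB)
7 GB → drive 2 (remaining 1 GB)
5 GB → drive 3 (remaining 3 GB)
4 GB → drive 4 (remaining 4 GB)
2 GB → drive 3 (remaining 1 GB)
7 GB → drive 5 (remaining 1 GB)
5 GB → drive 6 (remaining 3 GB)
4 GB → drive 4 (remaining 0 GB)
4 GB → drive 7 (remaining 4 GB)
5 GB → drive 8 (remaining 3 GB)
4 GB → drive 7 (remaining 0 GB)
4 GB → drive 9 (remaining 4 GB)
5 GB → drive 10 (remaining 3 GB)
Final drives: [5,1,2] [7] [5,2] [4,4] [7] [5] [4,4] [5] [4] [5].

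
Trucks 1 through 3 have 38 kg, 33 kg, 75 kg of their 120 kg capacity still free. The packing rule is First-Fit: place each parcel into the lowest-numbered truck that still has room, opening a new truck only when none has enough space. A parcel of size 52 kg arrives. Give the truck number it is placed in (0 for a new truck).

Trucks with room: truck 3 (75 kg).
The first with room is truck 3.

3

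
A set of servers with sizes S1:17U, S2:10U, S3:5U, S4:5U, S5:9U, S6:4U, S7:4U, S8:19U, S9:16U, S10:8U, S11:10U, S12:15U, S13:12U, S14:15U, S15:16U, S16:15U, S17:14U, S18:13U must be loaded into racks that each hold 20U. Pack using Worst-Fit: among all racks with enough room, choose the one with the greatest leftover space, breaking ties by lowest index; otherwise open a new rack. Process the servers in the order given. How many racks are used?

Put S1 (17U) in rack 1; 3U remain.
Put S2 (10U) in rack 2; 10U remain.
Put S3 (5U) in rack 2; 5U remain.
Put S4 (5U) in rack 2; 0U remain.
Put S5 (9U) in rack 3; 11U remain.
Put S6 (4U) in rack 3; 7U remain.
Put S7 (4U) in rack 3; 3U remain.
Put S8 (19U) in rack 4; 1U remain.
Put S9 (16U) in rack 5; 4U remain.
Put S10 (8U) in rack 6; 12U remain.
Put S11 (10U) in rack 6; 2U remain.
Put S12 (15U) in rack 7; 5U remain.
Put S13 (12U) in rack 8; 8U remain.
Put S14 (15U) in rack 9; 5U remain.
Put S15 (16U) in rack 10; 4U remain.
Put S16 (15U) in rack 11; 5U remain.
Put S17 (14U) in rack 12; 6U remain.
Put S18 (13U) in rack 13; 7U remain.

13 racks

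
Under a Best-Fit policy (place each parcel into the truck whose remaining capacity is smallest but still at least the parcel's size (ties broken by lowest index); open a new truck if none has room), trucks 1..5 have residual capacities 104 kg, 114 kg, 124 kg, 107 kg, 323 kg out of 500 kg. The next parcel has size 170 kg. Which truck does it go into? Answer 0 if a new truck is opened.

5

Trucks with room: truck 5 (323 kg).
Tightest fit is truck 5 with 323 kg free.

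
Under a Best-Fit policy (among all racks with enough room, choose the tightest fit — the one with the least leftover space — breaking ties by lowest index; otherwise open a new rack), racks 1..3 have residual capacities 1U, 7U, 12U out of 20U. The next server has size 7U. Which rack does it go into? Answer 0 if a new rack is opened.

2

Racks with room: rack 2 (7U), rack 3 (12U).
Tightest fit is rack 2 with 7U free.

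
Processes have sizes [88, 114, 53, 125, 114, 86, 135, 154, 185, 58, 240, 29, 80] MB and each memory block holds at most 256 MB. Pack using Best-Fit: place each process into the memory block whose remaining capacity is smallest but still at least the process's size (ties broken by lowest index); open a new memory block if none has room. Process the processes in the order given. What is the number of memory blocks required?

Put 88 MB in memory block 1; 168 MB remain.
Put 114 MB in memory block 1; 54 MB remain.
Put 53 MB in memory block 1; 1 MB remain.
Put 125 MB in memory block 2; 131 MB remain.
Put 114 MB in memory block 2; 17 MB remain.
Put 86 MB in memory block 3; 170 MB remain.
Put 135 MB in memory block 3; 35 MB remain.
Put 154 MB in memory block 4; 102 MB remain.
Put 185 MB in memory block 5; 71 MB remain.
Put 58 MB in memory block 5; 13 MB remain.
Put 240 MB in memory block 6; 16 MB remain.
Put 29 MB in memory block 3; 6 MB remain.
Put 80 MB in memory block 4; 22 MB remain.
Final memory blocks: [88,114,53] [125,114] [86,135,29] [154,80] [185,58] [240].

6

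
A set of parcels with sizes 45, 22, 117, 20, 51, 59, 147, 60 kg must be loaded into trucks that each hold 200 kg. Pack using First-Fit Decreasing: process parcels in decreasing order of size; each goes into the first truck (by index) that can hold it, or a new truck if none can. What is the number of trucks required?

Sorted descending: 147, 117, 60, 59, 51, 45, 22, 20.
Put 147 kg in truck 1; 53 kg remain.
Put 117 kg in truck 2; 83 kg remain.
Put 60 kg in truck 2; 23 kg remain.
Put 59 kg in truck 3; 141 kg remain.
Put 51 kg in truck 1; 2 kg remain.
Put 45 kg in truck 3; 96 kg remain.
Put 22 kg in truck 2; 1 kg remain.
Put 20 kg in truck 3; 76 kg remain.
Final trucks: [147,51] [117,60,22] [59,45,20].

3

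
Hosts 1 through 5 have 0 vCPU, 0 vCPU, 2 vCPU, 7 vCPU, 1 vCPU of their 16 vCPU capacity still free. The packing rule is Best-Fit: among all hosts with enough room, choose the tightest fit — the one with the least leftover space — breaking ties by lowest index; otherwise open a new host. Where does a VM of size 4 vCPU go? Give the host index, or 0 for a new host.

Hosts with room: host 4 (7 vCPU).
Tightest fit is host 4 with 7 vCPU free.

4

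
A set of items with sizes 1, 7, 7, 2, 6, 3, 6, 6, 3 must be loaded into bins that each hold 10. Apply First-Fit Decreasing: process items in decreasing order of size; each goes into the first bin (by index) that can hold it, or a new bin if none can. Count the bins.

Sorted descending: 7, 7, 6, 6, 6, 3, 3, 2, 1.
bin 1: place 7, 3 left
bin 2: place 7, 3 left
bin 3: place 6, 4 left
bin 4: place 6, 4 left
bin 5: place 6, 4 left
bin 1: place 3, 0 left
bin 2: place 3, 0 left
bin 3: place 2, 2 left
bin 3: place 1, 1 left

5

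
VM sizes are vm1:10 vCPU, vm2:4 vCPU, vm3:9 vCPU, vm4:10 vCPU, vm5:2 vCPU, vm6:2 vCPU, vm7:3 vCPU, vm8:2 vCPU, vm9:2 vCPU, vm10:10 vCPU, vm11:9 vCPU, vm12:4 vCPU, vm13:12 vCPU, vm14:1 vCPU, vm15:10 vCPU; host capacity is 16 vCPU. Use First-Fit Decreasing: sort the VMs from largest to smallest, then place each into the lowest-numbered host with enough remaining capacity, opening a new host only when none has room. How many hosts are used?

7

Sorted descending: 12, 10, 10, 10, 10, 9, 9, 4, 4, 3, 2, 2, 2, 2, 1.
Put 12 vCPU in host 1; 4 vCPU remain.
Put 10 vCPU in host 2; 6 vCPU remain.
Put 10 vCPU in host 3; 6 vCPU remain.
Put 10 vCPU in host 4; 6 vCPU remain.
Put 10 vCPU in host 5; 6 vCPU remain.
Put 9 vCPU in host 6; 7 vCPU remain.
Put 9 vCPU in host 7; 7 vCPU remain.
Put 4 vCPU in host 1; 0 vCPU remain.
Put 4 vCPU in host 2; 2 vCPU remain.
Put 3 vCPU in host 3; 3 vCPU remain.
Put 2 vCPU in host 2; 0 vCPU remain.
Put 2 vCPU in host 3; 1 vCPU remain.
Put 2 vCPU in host 4; 4 vCPU remain.
Put 2 vCPU in host 4; 2 vCPU remain.
Put 1 vCPU in host 3; 0 vCPU remain.
Final hosts: [12,4] [10,4,2] [10,3,2,1] [10,2,2] [10] [9] [9].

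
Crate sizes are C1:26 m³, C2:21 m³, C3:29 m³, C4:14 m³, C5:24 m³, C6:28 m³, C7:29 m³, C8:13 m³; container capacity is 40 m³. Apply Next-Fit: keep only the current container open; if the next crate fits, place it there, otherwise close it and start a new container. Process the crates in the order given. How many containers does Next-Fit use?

7 containers

Put C1 (26 m³) in container 1; 14 m³ remain.
Put C2 (21 m³) in container 2; 19 m³ remain.
Put C3 (29 m³) in container 3; 11 m³ remain.
Put C4 (14 m³) in container 4; 26 m³ remain.
Put C5 (24 m³) in container 4; 2 m³ remain.
Put C6 (28 m³) in container 5; 12 m³ remain.
Put C7 (29 m³) in container 6; 11 m³ remain.
Put C8 (13 m³) in container 7; 27 m³ remain.
Final containers: [26] [21] [29] [14,24] [28] [29] [13].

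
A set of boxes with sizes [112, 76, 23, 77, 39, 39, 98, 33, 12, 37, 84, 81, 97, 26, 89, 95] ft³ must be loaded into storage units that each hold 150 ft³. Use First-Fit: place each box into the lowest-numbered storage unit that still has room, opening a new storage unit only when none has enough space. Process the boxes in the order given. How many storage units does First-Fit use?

112 ft³ → storage unit 1 (remaining 38 ft³)
76 ft³ → storage unit 2 (remaining 74 ft³)
23 ft³ → storage unit 1 (remaining 15 ft³)
77 ft³ → storage unit 3 (remaining 73 ft³)
39 ft³ → storage unit 2 (remaining 35 ft³)
39 ft³ → storage unit 3 (remaining 34 ft³)
98 ft³ → storage unit 4 (remaining 52 ft³)
33 ft³ → storage unit 2 (remaining 2 ft³)
12 ft³ → storage unit 1 (remaining 3 ft³)
37 ft³ → storage unit 4 (remaining 15 ft³)
84 ft³ → storage unit 5 (remaining 66 ft³)
81 ft³ → storage unit 6 (remaining 69 ft³)
97 ft³ → storage unit 7 (remaining 53 ft³)
26 ft³ → storage unit 3 (remaining 8 ft³)
89 ft³ → storage unit 8 (remaining 61 ft³)
95 ft³ → storage unit 9 (remaining 55 ft³)
Final storage units: [112,23,12] [76,39,33] [77,39,26] [98,37] [84] [81] [97] [89] [95].

9 storage units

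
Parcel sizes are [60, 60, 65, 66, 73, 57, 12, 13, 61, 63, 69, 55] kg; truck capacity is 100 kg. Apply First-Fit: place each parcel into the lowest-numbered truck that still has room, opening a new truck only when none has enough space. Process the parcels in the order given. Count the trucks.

Put 60 kg in truck 1; 40 kg remain.
Put 60 kg in truck 2; 40 kg remain.
Put 65 kg in truck 3; 35 kg remain.
Put 66 kg in truck 4; 34 kg remain.
Put 73 kg in truck 5; 27 kg remain.
Put 57 kg in truck 6; 43 kg remain.
Put 12 kg in truck 1; 28 kg remain.
Put 13 kg in truck 1; 15 kg remain.
Put 61 kg in truck 7; 39 kg remain.
Put 63 kg in truck 8; 37 kg remain.
Put 69 kg in truck 9; 31 kg remain.
Put 55 kg in truck 10; 45 kg remain.
Final trucks: [60,12,13] [60] [65] [66] [73] [57] [61] [63] [69] [55].

10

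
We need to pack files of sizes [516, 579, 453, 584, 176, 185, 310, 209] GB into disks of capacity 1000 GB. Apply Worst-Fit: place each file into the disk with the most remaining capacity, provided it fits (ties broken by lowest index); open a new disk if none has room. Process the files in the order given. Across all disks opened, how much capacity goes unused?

Put 516 GB in disk 1; 484 GB remain.
Put 579 GB in disk 2; 421 GB remain.
Put 453 GB in disk 1; 31 GB remain.
Put 584 GB in disk 3; 416 GB remain.
Put 176 GB in disk 2; 245 GB remain.
Put 185 GB in disk 3; 231 GB remain.
Put 310 GB in disk 4; 690 GB remain.
Put 209 GB in disk 4; 481 GB remain.
4 disks × 1000 GB = 4000 GB; used 3012 GB; unused 988 GB.

988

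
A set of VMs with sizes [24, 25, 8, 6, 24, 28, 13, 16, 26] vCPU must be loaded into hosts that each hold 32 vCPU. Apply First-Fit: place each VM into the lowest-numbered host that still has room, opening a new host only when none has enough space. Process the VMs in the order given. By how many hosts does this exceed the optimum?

First-Fit: [24,8] [25,6] [24] [28] [13,16] [26] → 6 hosts.
Total size 170 vCPU; any packing needs at least ⌈170/32⌉ = 6 hosts.
So 6 is already optimal.

0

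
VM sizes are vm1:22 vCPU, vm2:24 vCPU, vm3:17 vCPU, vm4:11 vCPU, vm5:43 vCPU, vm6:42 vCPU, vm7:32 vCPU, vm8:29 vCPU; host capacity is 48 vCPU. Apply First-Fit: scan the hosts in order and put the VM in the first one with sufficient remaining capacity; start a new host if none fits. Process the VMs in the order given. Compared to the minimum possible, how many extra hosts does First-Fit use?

First-Fit: [22,24] [17,11] [43] [42] [32] [29] → 6 hosts.
Total size 220 vCPU; any packing needs at least ⌈220/48⌉ = 5 hosts.
An optimal packing achieves that bound: [43] [42] [32,11] [29,17] [24,22] → 5 hosts.
Excess: 6 − 5 = 1.

1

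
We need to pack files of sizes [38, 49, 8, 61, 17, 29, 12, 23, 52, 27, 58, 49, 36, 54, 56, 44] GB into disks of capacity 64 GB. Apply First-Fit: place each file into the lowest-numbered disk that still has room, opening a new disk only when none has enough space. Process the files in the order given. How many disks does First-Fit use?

11

Put 38 GB in disk 1; 26 GB remain.
Put 49 GB in disk 2; 15 GB remain.
Put 8 GB in disk 1; 18 GB remain.
Put 61 GB in disk 3; 3 GB remain.
Put 17 GB in disk 1; 1 GB remain.
Put 29 GB in disk 4; 35 GB remain.
Put 12 GB in disk 2; 3 GB remain.
Put 23 GB in disk 4; 12 GB remain.
Put 52 GB in disk 5; 12 GB remain.
Put 27 GB in disk 6; 37 GB remain.
Put 58 GB in disk 7; 6 GB remain.
Put 49 GB in disk 8; 15 GB remain.
Put 36 GB in disk 6; 1 GB remain.
Put 54 GB in disk 9; 10 GB remain.
Put 56 GB in disk 10; 8 GB remain.
Put 44 GB in disk 11; 20 GB remain.
Final disks: [38,8,17] [49,12] [61] [29,23] [52] [27,36] [58] [49] [54] [56] [44].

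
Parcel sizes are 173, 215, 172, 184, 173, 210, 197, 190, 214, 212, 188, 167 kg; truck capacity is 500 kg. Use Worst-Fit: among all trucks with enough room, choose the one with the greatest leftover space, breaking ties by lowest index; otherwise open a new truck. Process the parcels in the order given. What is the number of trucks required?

6 trucks

173 kg → truck 1 (remaining 327 kg)
215 kg → truck 1 (remaining 112 kg)
172 kg → truck 2 (remaining 328 kg)
184 kg → truck 2 (remaining 144 kg)
173 kg → truck 3 (remaining 327 kg)
210 kg → truck 3 (remaining 117 kg)
197 kg → truck 4 (remaining 303 kg)
190 kg → truck 4 (remaining 113 kg)
214 kg → truck 5 (remaining 286 kg)
212 kg → truck 5 (remaining 74 kg)
188 kg → truck 6 (remaining 312 kg)
167 kg → truck 6 (remaining 145 kg)
Final trucks: [173,215] [172,184] [173,210] [197,190] [214,212] [188,167].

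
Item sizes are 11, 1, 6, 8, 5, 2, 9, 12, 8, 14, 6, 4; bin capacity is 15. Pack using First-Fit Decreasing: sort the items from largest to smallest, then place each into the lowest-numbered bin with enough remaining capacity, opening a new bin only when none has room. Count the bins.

6

Sorted descending: 14, 12, 11, 9, 8, 8, 6, 6, 5, 4, 2, 1.
Put 14 in bin 1; 1 remain.
Put 12 in bin 2; 3 remain.
Put 11 in bin 3; 4 remain.
Put 9 in bin 4; 6 remain.
Put 8 in bin 5; 7 remain.
Put 8 in bin 6; 7 remain.
Put 6 in bin 4; 0 remain.
Put 6 in bin 5; 1 remain.
Put 5 in bin 6; 2 remain.
Put 4 in bin 3; 0 remain.
Put 2 in bin 2; 1 remain.
Put 1 in bin 1; 0 remain.
Final bins: [14,1] [12,2] [11,4] [9,6] [8,6] [8,5].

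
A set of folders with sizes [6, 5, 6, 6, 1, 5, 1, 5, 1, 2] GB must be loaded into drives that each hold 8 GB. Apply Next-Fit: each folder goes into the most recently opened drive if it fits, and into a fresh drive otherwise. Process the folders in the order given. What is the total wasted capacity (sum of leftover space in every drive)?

10

6 GB → drive 1 (remaining 2 GB)
5 GB → drive 2 (remaining 3 GB)
6 GB → drive 3 (remaining 2 GB)
6 GB → drive 4 (remaining 2 GB)
1 GB → drive 4 (remaining 1 GB)
5 GB → drive 5 (remaining 3 GB)
1 GB → drive 5 (remaining 2 GB)
5 GB → drive 6 (remaining 3 GB)
1 GB → drive 6 (remaining 2 GB)
2 GB → drive 6 (remaining 0 GB)
6 drives × 8 GB = 48 GB; used 38 GB; unused 10 GB.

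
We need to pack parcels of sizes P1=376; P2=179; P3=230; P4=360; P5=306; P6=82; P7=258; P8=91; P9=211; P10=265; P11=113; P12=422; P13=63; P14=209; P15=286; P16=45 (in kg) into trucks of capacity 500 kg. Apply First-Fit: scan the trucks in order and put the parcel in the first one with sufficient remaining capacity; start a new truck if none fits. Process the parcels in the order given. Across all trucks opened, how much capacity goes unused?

P1 (376 kg) → truck 1 (remaining 124 kg)
P2 (179 kg) → truck 2 (remaining 321 kg)
P3 (230 kg) → truck 2 (remaining 91 kg)
P4 (360 kg) → truck 3 (remaining 140 kg)
P5 (306 kg) → truck 4 (remaining 194 kg)
P6 (82 kg) → truck 1 (remaining 42 kg)
P7 (258 kg) → truck 5 (remaining 242 kg)
P8 (91 kg) → truck 2 (remaining 0 kg)
P9 (211 kg) → truck 5 (remaining 31 kg)
P10 (265 kg) → truck 6 (remaining 235 kg)
P11 (113 kg) → truck 3 (remaining 27 kg)
P12 (422 kg) → truck 7 (remaining 78 kg)
P13 (63 kg) → truck 4 (remaining 131 kg)
P14 (209 kg) → truck 6 (remaining 26 kg)
P15 (286 kg) → truck 8 (remaining 214 kg)
P16 (45 kg) → truck 4 (remaining 86 kg)
8 trucks × 500 kg = 4000 kg; used 3496 kg; unused 504 kg.

504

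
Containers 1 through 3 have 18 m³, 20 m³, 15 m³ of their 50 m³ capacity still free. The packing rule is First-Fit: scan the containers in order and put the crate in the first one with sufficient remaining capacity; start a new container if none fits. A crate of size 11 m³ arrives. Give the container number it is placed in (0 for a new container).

1

Containers with room: container 1 (18 m³), container 2 (20 m³), container 3 (15 m³).
The first with room is container 1.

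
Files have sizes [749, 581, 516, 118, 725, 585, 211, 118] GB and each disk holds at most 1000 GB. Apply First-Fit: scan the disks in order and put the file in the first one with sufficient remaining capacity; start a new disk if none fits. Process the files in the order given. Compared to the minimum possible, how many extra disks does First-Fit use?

0

First-Fit: [749,118,118] [581,211] [516] [725] [585] → 5 disks.
5 files exceed 500 GB (half the capacity), and no two of those can share a disk, so at least 5 disks are needed.
So 5 is already optimal.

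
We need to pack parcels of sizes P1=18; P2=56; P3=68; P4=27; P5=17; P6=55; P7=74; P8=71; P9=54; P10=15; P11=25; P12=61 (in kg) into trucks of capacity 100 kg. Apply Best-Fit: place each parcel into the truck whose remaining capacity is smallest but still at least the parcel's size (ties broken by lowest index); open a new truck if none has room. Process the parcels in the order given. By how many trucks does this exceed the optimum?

0

Best-Fit: [18,56,17] [68,27] [55] [74,15] [71,25] [54] [61] → 7 trucks.
7 parcels exceed 50 kg (half the capacity), and no two of those can share a truck, so at least 7 trucks are needed.
So 7 is already optimal.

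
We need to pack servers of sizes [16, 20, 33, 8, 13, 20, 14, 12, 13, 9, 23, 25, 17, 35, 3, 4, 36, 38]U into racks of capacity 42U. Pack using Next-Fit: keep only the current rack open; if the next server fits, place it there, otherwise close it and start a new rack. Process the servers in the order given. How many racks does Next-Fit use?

rack 1: place 16U, 26U left
rack 1: place 20U, 6U left
rack 2: place 33U, 9U left
rack 2: place 8U, 1U left
rack 3: place 13U, 29U left
rack 3: place 20U, 9U left
rack 4: place 14U, 28U left
rack 4: place 12U, 16U left
rack 4: place 13U, 3U left
rack 5: place 9U, 33U left
rack 5: place 23U, 10U left
rack 6: place 25U, 17U left
rack 6: place 17U, 0U left
rack 7: place 35U, 7U left
rack 7: place 3U, 4U left
rack 7: place 4U, 0U left
rack 8: place 36U, 6U left
rack 9: place 38U, 4U left
Final racks: [16,20] [33,8] [13,20] [14,12,13] [9,23] [25,17] [35,3,4] [36] [38].

9 racks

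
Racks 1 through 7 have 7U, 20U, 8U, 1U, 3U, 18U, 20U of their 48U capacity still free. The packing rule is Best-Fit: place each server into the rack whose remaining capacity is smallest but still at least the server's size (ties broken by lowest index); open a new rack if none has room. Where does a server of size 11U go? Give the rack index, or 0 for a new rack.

Racks with room: rack 2 (20U), rack 6 (18U), rack 7 (20U).
Tightest fit is rack 6 with 18U free.

6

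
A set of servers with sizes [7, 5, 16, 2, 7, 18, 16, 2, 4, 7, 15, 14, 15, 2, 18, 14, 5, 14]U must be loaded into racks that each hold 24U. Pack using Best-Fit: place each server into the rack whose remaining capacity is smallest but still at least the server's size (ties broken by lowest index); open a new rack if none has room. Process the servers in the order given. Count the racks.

Put 7U in rack 1; 17U remain.
Put 5U in rack 1; 12U remain.
Put 16U in rack 2; 8U remain.
Put 2U in rack 2; 6U remain.
Put 7U in rack 1; 5U remain.
Put 18U in rack 3; 6U remain.
Put 16U in rack 4; 8U remain.
Put 2U in rack 1; 3U remain.
Put 4U in rack 2; 2U remain.
Put 7U in rack 4; 1U remain.
Put 15U in rack 5; 9U remain.
Put 14U in rack 6; 10U remain.
Put 15U in rack 7; 9U remain.
Put 2U in rack 2; 0U remain.
Put 18U in rack 8; 6U remain.
Put 14U in rack 9; 10U remain.
Put 5U in rack 3; 1U remain.
Put 14U in rack 10; 10U remain.

10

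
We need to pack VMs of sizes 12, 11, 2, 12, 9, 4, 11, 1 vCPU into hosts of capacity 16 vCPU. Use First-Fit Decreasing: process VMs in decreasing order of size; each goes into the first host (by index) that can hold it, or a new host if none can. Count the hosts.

5

Sorted descending: 12, 12, 11, 11, 9, 4, 2, 1.
host 1: place 12 vCPU, 4 vCPU left
host 2: place 12 vCPU, 4 vCPU left
host 3: place 11 vCPU, 5 vCPU left
host 4: place 11 vCPU, 5 vCPU left
host 5: place 9 vCPU, 7 vCPU left
host 1: place 4 vCPU, 0 vCPU left
host 2: place 2 vCPU, 2 vCPU left
host 2: place 1 vCPU, 1 vCPU left
Final hosts: [12,4] [12,2,1] [11] [11] [9].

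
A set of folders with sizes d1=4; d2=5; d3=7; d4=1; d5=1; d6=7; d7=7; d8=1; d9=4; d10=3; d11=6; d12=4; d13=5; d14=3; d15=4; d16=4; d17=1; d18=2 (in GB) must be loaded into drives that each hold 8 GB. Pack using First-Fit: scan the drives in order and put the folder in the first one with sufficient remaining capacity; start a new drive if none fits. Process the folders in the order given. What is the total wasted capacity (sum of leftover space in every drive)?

drive 1: place d1 (4 GB), 4 GB left
drive 2: place d2 (5 GB), 3 GB left
drive 3: place d3 (7 GB), 1 GB left
drive 1: place d4 (1 GB), 3 GB left
drive 1: place d5 (1 GB), 2 GB left
drive 4: place d6 (7 GB), 1 GB left
drive 5: place d7 (7 GB), 1 GB left
drive 1: place d8 (1 GB), 1 GB left
drive 6: place d9 (4 GB), 4 GB left
drive 2: place d10 (3 GB), 0 GB left
drive 7: place d11 (6 GB), 2 GB left
drive 6: place d12 (4 GB), 0 GB left
drive 8: place d13 (5 GB), 3 GB left
drive 8: place d14 (3 GB), 0 GB left
drive 9: place d15 (4 GB), 4 GB left
drive 9: place d16 (4 GB), 0 GB left
drive 1: place d17 (1 GB), 0 GB left
drive 7: place d18 (2 GB), 0 GB left
9 drives × 8 GB = 72 GB; used 69 GB; unused 3 GB.

3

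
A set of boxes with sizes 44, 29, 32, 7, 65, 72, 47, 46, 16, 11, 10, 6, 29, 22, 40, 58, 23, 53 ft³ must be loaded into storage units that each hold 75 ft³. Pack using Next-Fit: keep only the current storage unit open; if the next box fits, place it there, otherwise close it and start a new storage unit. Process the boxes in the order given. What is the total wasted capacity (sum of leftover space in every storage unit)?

44 ft³ → storage unit 1 (remaining 31 ft³)
29 ft³ → storage unit 1 (remaining 2 ft³)
32 ft³ → storage unit 2 (remaining 43 ft³)
7 ft³ → storage unit 2 (remaining 36 ft³)
65 ft³ → storage unit 3 (remaining 10 ft³)
72 ft³ → storage unit 4 (remaining 3 ft³)
47 ft³ → storage unit 5 (remaining 28 ft³)
46 ft³ → storage unit 6 (remaining 29 ft³)
16 ft³ → storage unit 6 (remaining 13 ft³)
11 ft³ → storage unit 6 (remaining 2 ft³)
10 ft³ → storage unit 7 (remaining 65 ft³)
6 ft³ → storage unit 7 (remaining 59 ft³)
29 ft³ → storage unit 7 (remaining 30 ft³)
22 ft³ → storage unit 7 (remaining 8 ft³)
40 ft³ → storage unit 8 (remaining 35 ft³)
58 ft³ → storage unit 9 (remaining 17 ft³)
23 ft³ → storage unit 10 (remaining 52 ft³)
53 ft³ → storage unit 11 (remaining 22 ft³)
11 storage units × 75 ft³ = 825 ft³; used 610 ft³; unused 215 ft³.

215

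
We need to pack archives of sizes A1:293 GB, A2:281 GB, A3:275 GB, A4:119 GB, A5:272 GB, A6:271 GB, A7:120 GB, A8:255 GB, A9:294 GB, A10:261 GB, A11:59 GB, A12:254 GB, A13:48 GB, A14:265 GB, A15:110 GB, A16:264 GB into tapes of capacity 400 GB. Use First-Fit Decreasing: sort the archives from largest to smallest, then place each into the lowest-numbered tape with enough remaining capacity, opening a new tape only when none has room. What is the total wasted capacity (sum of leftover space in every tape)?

Sorted descending: 294, 293, 281, 275, 272, 271, 265, 264, 261, 255, 254, 120, 119, 110, 59, 48.
Put 294 GB in tape 1; 106 GB remain.
Put 293 GB in tape 2; 107 GB remain.
Put 281 GB in tape 3; 119 GB remain.
Put 275 GB in tape 4; 125 GB remain.
Put 272 GB in tape 5; 128 GB remain.
Put 271 GB in tape 6; 129 GB remain.
Put 265 GB in tape 7; 135 GB remain.
Put 264 GB in tape 8; 136 GB remain.
Put 261 GB in tape 9; 139 GB remain.
Put 255 GB in tape 10; 145 GB remain.
Put 254 GB in tape 11; 146 GB remain.
Put 120 GB in tape 4; 5 GB remain.
Put 119 GB in tape 3; 0 GB remain.
Put 110 GB in tape 5; 18 GB remain.
Put 59 GB in tape 1; 47 GB remain.
Put 48 GB in tape 2; 59 GB remain.
11 tapes × 400 GB = 4400 GB; used 3441 GB; unused 959 GB.

959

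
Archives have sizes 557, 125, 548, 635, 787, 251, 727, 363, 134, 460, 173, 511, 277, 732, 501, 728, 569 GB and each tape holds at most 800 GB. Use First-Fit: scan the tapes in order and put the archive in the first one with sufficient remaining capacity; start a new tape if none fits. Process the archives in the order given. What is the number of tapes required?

557 GB → tape 1 (remaining 243 GB)
125 GB → tape 1 (remaining 118 GB)
548 GB → tape 2 (remaining 252 GB)
635 GB → tape 3 (remaining 165 GB)
787 GB → tape 4 (remaining 13 GB)
251 GB → tape 2 (remaining 1 GB)
727 GB → tape 5 (remaining 73 GB)
363 GB → tape 6 (remaining 437 GB)
134 GB → tape 3 (remaining 31 GB)
460 GB → tape 7 (remaining 340 GB)
173 GB → tape 6 (remaining 264 GB)
511 GB → tape 8 (remaining 289 GB)
277 GB → tape 7 (remaining 63 GB)
732 GB → tape 9 (remaining 68 GB)
501 GB → tape 10 (remaining 299 GB)
728 GB → tape 11 (remaining 72 GB)
569 GB → tape 12 (remaining 231 GB)

12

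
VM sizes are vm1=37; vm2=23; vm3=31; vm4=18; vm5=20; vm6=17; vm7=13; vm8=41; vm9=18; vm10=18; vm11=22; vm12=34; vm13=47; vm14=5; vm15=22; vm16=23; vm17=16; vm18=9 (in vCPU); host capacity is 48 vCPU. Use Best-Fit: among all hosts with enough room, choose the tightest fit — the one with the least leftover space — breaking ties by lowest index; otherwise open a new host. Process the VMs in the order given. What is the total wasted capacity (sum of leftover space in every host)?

66

vm1 (37 vCPU) → host 1 (remaining 11 vCPU)
vm2 (23 vCPU) → host 2 (remaining 25 vCPU)
vm3 (31 vCPU) → host 3 (remaining 17 vCPU)
vm4 (18 vCPU) → host 2 (remaining 7 vCPU)
vm5 (20 vCPU) → host 4 (remaining 28 vCPU)
vm6 (17 vCPU) → host 3 (remaining 0 vCPU)
vm7 (13 vCPU) → host 4 (remaining 15 vCPU)
vm8 (41 vCPU) → host 5 (remaining 7 vCPU)
vm9 (18 vCPU) → host 6 (remaining 30 vCPU)
vm10 (18 vCPU) → host 6 (remaining 12 vCPU)
vm11 (22 vCPU) → host 7 (remaining 26 vCPU)
vm12 (34 vCPU) → host 8 (remaining 14 vCPU)
vm13 (47 vCPU) → host 9 (remaining 1 vCPU)
vm14 (5 vCPU) → host 2 (remaining 2 vCPU)
vm15 (22 vCPU) → host 7 (remaining 4 vCPU)
vm16 (23 vCPU) → host 10 (remaining 25 vCPU)
vm17 (16 vCPU) → host 10 (remaining 9 vCPU)
vm18 (9 vCPU) → host 10 (remaining 0 vCPU)
10 hosts × 48 vCPU = 480 vCPU; used 414 vCPU; unused 66 vCPU.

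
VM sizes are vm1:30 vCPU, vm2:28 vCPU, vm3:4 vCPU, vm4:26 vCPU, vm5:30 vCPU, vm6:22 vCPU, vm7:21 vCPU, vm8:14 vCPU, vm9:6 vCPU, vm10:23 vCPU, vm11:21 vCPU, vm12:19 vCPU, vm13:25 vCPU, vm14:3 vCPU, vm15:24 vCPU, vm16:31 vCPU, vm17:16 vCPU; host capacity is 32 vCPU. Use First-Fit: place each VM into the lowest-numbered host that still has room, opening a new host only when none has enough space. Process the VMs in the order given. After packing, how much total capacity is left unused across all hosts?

73

Put vm1 (30 vCPU) in host 1; 2 vCPU remain.
Put vm2 (28 vCPU) in host 2; 4 vCPU remain.
Put vm3 (4 vCPU) in host 2; 0 vCPU remain.
Put vm4 (26 vCPU) in host 3; 6 vCPU remain.
Put vm5 (30 vCPU) in host 4; 2 vCPU remain.
Put vm6 (22 vCPU) in host 5; 10 vCPU remain.
Put vm7 (21 vCPU) in host 6; 11 vCPU remain.
Put vm8 (14 vCPU) in host 7; 18 vCPU remain.
Put vm9 (6 vCPU) in host 3; 0 vCPU remain.
Put vm10 (23 vCPU) in host 8; 9 vCPU remain.
Put vm11 (21 vCPU) in host 9; 11 vCPU remain.
Put vm12 (19 vCPU) in host 10; 13 vCPU remain.
Put vm13 (25 vCPU) in host 11; 7 vCPU remain.
Put vm14 (3 vCPU) in host 5; 7 vCPU remain.
Put vm15 (24 vCPU) in host 12; 8 vCPU remain.
Put vm16 (31 vCPU) in host 13; 1 vCPU remain.
Put vm17 (16 vCPU) in host 7; 2 vCPU remain.
13 hosts × 32 vCPU = 416 vCPU; used 343 vCPU; unused 73 vCPU.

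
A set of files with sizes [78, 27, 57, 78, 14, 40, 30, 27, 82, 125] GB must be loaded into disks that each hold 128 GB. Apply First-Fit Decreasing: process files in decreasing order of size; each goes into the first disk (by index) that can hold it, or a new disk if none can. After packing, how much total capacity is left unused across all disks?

Sorted descending: 125, 82, 78, 78, 57, 40, 30, 27, 27, 14.
125 GB → disk 1 (remaining 3 GB)
82 GB → disk 2 (remaining 46 GB)
78 GB → disk 3 (remaining 50 GB)
78 GB → disk 4 (remaining 50 GB)
57 GB → disk 5 (remaining 71 GB)
40 GB → disk 2 (remaining 6 GB)
30 GB → disk 3 (remaining 20 GB)
27 GB → disk 4 (remaining 23 GB)
27 GB → disk 5 (remaining 44 GB)
14 GB → disk 3 (remaining 6 GB)
5 disks × 128 GB = 640 GB; used 558 GB; unused 82 GB.

82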